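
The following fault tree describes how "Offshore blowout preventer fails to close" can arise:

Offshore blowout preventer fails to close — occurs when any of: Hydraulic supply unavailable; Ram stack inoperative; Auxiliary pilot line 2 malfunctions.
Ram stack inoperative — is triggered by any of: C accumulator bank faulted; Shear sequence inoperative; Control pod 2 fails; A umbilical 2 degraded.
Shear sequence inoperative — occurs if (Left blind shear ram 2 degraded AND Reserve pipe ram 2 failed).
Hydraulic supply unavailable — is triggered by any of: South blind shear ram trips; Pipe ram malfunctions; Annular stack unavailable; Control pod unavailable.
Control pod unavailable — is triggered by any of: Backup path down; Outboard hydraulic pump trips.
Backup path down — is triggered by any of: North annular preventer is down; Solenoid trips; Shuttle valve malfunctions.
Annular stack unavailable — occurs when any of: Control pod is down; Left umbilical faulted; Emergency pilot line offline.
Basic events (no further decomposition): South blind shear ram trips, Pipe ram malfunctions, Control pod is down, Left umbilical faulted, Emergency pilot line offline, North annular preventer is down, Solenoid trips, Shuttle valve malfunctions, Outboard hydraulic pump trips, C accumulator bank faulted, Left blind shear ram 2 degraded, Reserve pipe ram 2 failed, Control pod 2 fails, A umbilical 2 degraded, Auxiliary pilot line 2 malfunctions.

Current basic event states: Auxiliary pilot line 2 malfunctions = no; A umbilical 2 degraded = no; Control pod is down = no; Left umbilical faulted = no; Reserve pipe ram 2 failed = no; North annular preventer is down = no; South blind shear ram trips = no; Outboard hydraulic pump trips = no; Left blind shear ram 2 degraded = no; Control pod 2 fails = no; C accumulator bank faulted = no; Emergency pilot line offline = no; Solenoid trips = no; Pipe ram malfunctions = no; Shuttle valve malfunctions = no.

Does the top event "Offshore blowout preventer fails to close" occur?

Annular stack unavailable [OR]: Control pod is down=not, Left umbilical faulted=not, Emergency pilot line offline=not → no input occurs → does not occur.
Backup path down [OR]: North annular preventer is down=not, Solenoid trips=not, Shuttle valve malfunctions=not → no input occurs → does not occur.
Control pod unavailable [OR]: Backup path down=not, Outboard hydraulic pump trips=not → no input occurs → does not occur.
Hydraulic supply unavailable [OR]: South blind shear ram trips=not, Pipe ram malfunctions=not, Annular stack unavailable=not, Control pod unavailable=not → no input occurs → does not occur.
Shear sequence inoperative [AND]: Left blind shear ram 2 degraded=not, Reserve pipe ram 2 failed=not → not all inputs occur → does not occur.
Ram stack inoperative [OR]: C accumulator bank faulted=not, Shear sequence inoperative=not, Control pod 2 fails=not, A umbilical 2 degraded=not → no input occurs → does not occur.
Offshore blowout preventer fails to close [OR]: Hydraulic supply unavailable=not, Ram stack inoperative=not, Auxiliary pilot line 2 malfunctions=not → no input occurs → does not occur.

No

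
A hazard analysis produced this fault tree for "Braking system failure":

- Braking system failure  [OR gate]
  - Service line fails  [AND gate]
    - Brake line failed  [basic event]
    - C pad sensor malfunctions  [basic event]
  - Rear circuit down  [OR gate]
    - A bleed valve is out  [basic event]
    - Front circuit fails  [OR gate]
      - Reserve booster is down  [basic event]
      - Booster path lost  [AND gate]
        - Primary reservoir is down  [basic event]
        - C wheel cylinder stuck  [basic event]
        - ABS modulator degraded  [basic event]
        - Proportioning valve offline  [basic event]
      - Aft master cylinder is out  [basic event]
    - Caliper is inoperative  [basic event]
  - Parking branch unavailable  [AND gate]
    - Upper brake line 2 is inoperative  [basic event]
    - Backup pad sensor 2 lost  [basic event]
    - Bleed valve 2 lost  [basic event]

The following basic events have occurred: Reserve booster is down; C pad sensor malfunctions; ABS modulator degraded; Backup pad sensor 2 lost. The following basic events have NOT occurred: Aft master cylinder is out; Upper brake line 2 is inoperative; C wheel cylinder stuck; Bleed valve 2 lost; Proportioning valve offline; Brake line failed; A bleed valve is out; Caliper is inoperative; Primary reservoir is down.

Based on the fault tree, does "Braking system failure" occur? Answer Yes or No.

Service line fails [AND]: Brake line failed=not, C pad sensor malfunctions=occurs → not all inputs occur → does not occur.
Booster path lost [AND]: Primary reservoir is down=not, C wheel cylinder stuck=not, ABS modulator degraded=occurs, Proportioning valve offline=not → not all inputs occur → does not occur.
Front circuit fails [OR]: Reserve booster is down=occurs, Booster path lost=not, Aft master cylinder is out=not → at least one input occurs → occurs.
Rear circuit down [OR]: A bleed valve is out=not, Front circuit fails=occurs, Caliper is inoperative=not → at least one input occurs → occurs.
Parking branch unavailable [AND]: Upper brake line 2 is inoperative=not, Backup pad sensor 2 lost=occurs, Bleed valve 2 lost=not → not all inputs occur → does not occur.
Braking system failure [OR]: Service line fails=not, Rear circuit down=occurs, Parking branch unavailable=not → at least one input occurs → occurs.

Yes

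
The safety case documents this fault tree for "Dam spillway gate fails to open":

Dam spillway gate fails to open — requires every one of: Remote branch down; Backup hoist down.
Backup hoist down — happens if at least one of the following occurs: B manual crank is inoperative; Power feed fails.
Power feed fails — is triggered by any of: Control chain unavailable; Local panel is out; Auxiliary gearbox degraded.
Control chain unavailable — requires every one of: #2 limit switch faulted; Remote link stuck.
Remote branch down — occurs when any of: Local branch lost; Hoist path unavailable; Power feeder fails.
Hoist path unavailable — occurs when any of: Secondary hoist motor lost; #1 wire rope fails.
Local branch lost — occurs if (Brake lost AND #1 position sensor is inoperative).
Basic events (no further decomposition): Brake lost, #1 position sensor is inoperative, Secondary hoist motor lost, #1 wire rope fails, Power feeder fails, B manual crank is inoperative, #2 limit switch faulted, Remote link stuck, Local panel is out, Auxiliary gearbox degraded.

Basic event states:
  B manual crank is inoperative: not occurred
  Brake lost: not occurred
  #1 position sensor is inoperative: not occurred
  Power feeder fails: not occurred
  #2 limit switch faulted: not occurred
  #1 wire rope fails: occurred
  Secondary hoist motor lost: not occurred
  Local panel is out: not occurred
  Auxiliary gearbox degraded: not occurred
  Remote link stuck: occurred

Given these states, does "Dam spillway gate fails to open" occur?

Local branch lost [AND]: Brake lost=not, #1 position sensor is inoperative=not → not all inputs occur → does not occur.
Hoist path unavailable [OR]: Secondary hoist motor lost=not, #1 wire rope fails=occurs → at least one input occurs → occurs.
Remote branch down [OR]: Local branch lost=not, Hoist path unavailable=occurs, Power feeder fails=not → at least one input occurs → occurs.
Control chain unavailable [AND]: #2 limit switch faulted=not, Remote link stuck=occurs → not all inputs occur → does not occur.
Power feed fails [OR]: Control chain unavailable=not, Local panel is out=not, Auxiliary gearbox degraded=not → no input occurs → does not occur.
Backup hoist down [OR]: B manual crank is inoperative=not, Power feed fails=not → no input occurs → does not occur.
Dam spillway gate fails to open [AND]: Remote branch down=occurs, Backup hoist down=not → not all inputs occur → does not occur.

No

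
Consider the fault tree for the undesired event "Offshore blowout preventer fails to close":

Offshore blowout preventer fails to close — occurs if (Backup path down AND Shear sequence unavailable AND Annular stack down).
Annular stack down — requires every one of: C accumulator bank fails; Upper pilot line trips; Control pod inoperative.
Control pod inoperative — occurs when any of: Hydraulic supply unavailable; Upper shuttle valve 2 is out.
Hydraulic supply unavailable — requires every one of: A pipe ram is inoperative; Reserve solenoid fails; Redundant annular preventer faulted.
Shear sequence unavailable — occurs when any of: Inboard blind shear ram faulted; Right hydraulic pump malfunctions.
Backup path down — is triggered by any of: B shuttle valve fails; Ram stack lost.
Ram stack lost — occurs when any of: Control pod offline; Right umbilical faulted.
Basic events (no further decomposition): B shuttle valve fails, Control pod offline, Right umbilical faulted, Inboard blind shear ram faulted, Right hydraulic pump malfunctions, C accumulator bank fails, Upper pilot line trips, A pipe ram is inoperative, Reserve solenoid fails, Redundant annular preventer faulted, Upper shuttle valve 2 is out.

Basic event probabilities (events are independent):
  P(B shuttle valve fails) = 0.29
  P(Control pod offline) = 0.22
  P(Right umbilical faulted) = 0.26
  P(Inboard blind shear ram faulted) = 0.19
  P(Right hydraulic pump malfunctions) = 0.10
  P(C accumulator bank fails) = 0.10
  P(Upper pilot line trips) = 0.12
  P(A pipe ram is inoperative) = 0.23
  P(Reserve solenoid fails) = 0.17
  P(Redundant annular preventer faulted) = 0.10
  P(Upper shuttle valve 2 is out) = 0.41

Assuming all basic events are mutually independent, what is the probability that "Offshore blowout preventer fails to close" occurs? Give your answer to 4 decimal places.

P(Ram stack lost) [OR] = 1 − (1−0.22) × (1−0.26) = 0.422800
P(Backup path down) [OR] = 1 − (1−0.29) × (1−0.422800) = 0.590188
P(Shear sequence unavailable) [OR] = 1 − (1−0.19) × (1−0.10) = 0.271000
P(Hydraulic supply unavailable) [AND] = 0.23 × 0.17 × 0.10 = 0.003910
P(Control pod inoperative) [OR] = 1 − (1−0.003910) × (1−0.41) = 0.412307
P(Annular stack down) [AND] = 0.10 × 0.12 × 0.412307 = 0.004948
P(Offshore blowout preventer fails to close) [AND] = 0.590188 × 0.271000 × 0.004948 = 0.000791
Rounded to 4 decimal places: P(Offshore blowout preventer fails to close) ≈ 0.0008.

0.0008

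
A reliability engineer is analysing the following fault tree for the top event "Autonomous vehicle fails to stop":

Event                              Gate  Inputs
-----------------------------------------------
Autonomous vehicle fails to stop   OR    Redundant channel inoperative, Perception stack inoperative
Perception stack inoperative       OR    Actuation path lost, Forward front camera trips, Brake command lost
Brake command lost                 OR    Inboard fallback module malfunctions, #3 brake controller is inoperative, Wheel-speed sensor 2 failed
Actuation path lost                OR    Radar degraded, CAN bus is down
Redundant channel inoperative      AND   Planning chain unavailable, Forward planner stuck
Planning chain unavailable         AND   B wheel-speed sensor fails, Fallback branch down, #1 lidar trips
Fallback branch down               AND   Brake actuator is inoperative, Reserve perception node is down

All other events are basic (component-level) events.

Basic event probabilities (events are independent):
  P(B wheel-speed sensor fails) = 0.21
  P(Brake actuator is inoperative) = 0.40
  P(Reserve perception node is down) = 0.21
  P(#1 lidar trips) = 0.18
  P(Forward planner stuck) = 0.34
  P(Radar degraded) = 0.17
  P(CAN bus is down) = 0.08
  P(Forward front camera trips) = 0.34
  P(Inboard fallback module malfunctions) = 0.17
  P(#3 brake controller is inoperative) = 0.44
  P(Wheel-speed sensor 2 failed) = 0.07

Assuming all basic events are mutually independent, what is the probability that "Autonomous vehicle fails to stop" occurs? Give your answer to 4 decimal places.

0.7824

P(Fallback branch down) [AND] = 0.40 × 0.21 = 0.084000
P(Planning chain unavailable) [AND] = 0.21 × 0.084000 × 0.18 = 0.003175
P(Redundant channel inoperative) [AND] = 0.003175 × 0.34 = 0.001080
P(Actuation path lost) [OR] = 1 − (1−0.17) × (1−0.08) = 0.236400
P(Brake command lost) [OR] = 1 − (1−0.17) × (1−0.44) × (1−0.07) = 0.567736
P(Perception stack inoperative) [OR] = 1 − (1−0.236400) × (1−0.34) × (1−0.567736) = 0.782149
P(Autonomous vehicle fails to stop) [OR] = 1 − (1−0.001080) × (1−0.782149) = 0.782384
Rounded to 4 decimal places: P(Autonomous vehicle fails to stop) ≈ 0.7824.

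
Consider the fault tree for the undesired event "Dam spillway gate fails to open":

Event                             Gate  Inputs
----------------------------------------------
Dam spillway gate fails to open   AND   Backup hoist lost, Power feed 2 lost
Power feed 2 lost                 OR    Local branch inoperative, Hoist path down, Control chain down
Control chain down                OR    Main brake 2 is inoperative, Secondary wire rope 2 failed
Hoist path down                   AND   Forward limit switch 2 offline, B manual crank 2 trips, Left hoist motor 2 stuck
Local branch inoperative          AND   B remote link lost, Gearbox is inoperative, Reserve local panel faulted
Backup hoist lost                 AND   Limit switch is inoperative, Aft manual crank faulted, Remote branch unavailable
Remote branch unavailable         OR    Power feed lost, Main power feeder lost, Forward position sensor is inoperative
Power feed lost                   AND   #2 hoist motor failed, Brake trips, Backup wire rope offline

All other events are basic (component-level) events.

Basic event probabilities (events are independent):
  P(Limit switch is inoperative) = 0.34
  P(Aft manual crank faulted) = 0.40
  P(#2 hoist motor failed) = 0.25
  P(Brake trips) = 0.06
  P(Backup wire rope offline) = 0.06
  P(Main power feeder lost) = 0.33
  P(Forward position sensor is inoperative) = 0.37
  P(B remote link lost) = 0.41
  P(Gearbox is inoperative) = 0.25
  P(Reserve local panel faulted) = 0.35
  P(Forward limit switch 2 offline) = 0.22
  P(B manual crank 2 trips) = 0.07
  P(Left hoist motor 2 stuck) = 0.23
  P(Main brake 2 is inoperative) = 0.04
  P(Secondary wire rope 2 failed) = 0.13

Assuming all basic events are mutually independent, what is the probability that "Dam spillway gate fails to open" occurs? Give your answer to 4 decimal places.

0.0155

P(Power feed lost) [AND] = 0.25 × 0.06 × 0.06 = 0.000900
P(Remote branch unavailable) [OR] = 1 − (1−0.000900) × (1−0.33) × (1−0.37) = 0.578280
P(Backup hoist lost) [AND] = 0.34 × 0.40 × 0.578280 = 0.078646
P(Local branch inoperative) [AND] = 0.41 × 0.25 × 0.35 = 0.035875
P(Hoist path down) [AND] = 0.22 × 0.07 × 0.23 = 0.003542
P(Control chain down) [OR] = 1 − (1−0.04) × (1−0.13) = 0.164800
P(Power feed 2 lost) [OR] = 1 − (1−0.035875) × (1−0.003542) × (1−0.164800) = 0.197615
P(Dam spillway gate fails to open) [AND] = 0.078646 × 0.197615 = 0.015542
Rounded to 4 decimal places: P(Dam spillway gate fails to open) ≈ 0.0155.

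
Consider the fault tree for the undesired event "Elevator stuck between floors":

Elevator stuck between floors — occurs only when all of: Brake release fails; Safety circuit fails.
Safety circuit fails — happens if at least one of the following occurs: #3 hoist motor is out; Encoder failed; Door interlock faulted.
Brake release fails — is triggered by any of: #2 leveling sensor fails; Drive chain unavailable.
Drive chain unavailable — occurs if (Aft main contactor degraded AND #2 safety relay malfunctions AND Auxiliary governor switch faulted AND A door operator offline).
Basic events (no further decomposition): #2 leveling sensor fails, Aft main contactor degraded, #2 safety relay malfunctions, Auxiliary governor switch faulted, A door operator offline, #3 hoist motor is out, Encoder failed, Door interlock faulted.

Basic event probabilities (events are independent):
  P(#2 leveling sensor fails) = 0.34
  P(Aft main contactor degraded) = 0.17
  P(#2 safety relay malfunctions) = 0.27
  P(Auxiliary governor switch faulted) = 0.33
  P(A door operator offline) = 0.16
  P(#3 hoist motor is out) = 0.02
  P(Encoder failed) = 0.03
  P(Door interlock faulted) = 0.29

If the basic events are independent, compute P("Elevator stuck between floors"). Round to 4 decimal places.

P(Drive chain unavailable) [AND] = 0.17 × 0.27 × 0.33 × 0.16 = 0.002424
P(Brake release fails) [OR] = 1 − (1−0.34) × (1−0.002424) = 0.341600
P(Safety circuit fails) [OR] = 1 − (1−0.02) × (1−0.03) × (1−0.29) = 0.325074
P(Elevator stuck between floors) [AND] = 0.341600 × 0.325074 = 0.111045
Rounded to 4 decimal places: P(Elevator stuck between floors) ≈ 0.1110.

0.1110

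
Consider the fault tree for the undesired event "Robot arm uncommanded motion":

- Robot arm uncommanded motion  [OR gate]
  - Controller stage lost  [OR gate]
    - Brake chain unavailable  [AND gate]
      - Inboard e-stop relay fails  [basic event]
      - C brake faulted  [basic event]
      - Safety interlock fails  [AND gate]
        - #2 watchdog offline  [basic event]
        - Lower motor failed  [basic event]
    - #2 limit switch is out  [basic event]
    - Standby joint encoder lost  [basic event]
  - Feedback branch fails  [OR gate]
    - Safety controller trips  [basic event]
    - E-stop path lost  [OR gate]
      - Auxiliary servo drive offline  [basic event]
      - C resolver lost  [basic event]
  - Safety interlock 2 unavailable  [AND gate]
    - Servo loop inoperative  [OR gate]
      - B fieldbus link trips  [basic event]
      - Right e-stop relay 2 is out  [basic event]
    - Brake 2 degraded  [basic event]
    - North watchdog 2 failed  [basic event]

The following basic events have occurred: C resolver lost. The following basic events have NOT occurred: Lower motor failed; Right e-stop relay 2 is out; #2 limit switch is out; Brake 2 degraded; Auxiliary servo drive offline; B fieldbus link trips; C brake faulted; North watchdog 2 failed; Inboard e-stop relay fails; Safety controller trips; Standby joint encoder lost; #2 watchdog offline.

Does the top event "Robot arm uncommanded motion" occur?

Yes

Safety interlock fails [AND]: #2 watchdog offline=not, Lower motor failed=not → not all inputs occur → does not occur.
Brake chain unavailable [AND]: Inboard e-stop relay fails=not, C brake faulted=not, Safety interlock fails=not → not all inputs occur → does not occur.
Controller stage lost [OR]: Brake chain unavailable=not, #2 limit switch is out=not, Standby joint encoder lost=not → no input occurs → does not occur.
E-stop path lost [OR]: Auxiliary servo drive offline=not, C resolver lost=occurs → at least one input occurs → occurs.
Feedback branch fails [OR]: Safety controller trips=not, E-stop path lost=occurs → at least one input occurs → occurs.
Servo loop inoperative [OR]: B fieldbus link trips=not, Right e-stop relay 2 is out=not → no input occurs → does not occur.
Safety interlock 2 unavailable [AND]: Servo loop inoperative=not, Brake 2 degraded=not, North watchdog 2 failed=not → not all inputs occur → does not occur.
Robot arm uncommanded motion [OR]: Controller stage lost=not, Feedback branch fails=occurs, Safety interlock 2 unavailable=not → at least one input occurs → occurs.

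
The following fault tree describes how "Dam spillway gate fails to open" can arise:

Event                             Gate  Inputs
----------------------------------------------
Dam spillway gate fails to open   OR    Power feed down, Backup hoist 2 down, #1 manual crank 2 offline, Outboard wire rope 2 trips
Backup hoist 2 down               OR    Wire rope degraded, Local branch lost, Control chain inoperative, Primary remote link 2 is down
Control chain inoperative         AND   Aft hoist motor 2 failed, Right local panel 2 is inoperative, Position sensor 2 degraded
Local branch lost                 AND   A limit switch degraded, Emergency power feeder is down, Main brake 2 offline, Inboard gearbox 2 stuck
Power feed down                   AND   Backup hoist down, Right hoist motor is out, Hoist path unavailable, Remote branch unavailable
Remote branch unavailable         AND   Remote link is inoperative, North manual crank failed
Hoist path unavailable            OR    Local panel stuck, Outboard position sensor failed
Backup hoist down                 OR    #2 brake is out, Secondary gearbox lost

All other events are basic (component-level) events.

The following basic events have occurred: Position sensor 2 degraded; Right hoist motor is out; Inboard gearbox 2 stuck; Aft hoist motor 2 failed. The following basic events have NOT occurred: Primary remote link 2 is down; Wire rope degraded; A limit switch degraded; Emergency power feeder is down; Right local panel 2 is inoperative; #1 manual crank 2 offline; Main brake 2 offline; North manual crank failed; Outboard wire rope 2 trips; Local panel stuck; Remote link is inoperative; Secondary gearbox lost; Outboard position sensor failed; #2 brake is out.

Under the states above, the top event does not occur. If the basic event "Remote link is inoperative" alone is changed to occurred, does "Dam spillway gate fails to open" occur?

No

Counterfactual: set "Remote link is inoperative" to occurred.
Backup hoist down [OR]: #2 brake is out=not, Secondary gearbox lost=not → no input occurs → does not occur.
Hoist path unavailable [OR]: Local panel stuck=not, Outboard position sensor failed=not → no input occurs → does not occur.
Remote branch unavailable [AND]: Remote link is inoperative=occurs, North manual crank failed=not → not all inputs occur → does not occur.
Power feed down [AND]: Backup hoist down=not, Right hoist motor is out=occurs, Hoist path unavailable=not, Remote branch unavailable=not → not all inputs occur → does not occur.
Local branch lost [AND]: A limit switch degraded=not, Emergency power feeder is down=not, Main brake 2 offline=not, Inboard gearbox 2 stuck=occurs → not all inputs occur → does not occur.
Control chain inoperative [AND]: Aft hoist motor 2 failed=occurs, Right local panel 2 is inoperative=not, Position sensor 2 degraded=occurs → not all inputs occur → does not occur.
Backup hoist 2 down [OR]: Wire rope degraded=not, Local branch lost=not, Control chain inoperative=not, Primary remote link 2 is down=not → no input occurs → does not occur.
Dam spillway gate fails to open [OR]: Power feed down=not, Backup hoist 2 down=not, #1 manual crank 2 offline=not, Outboard wire rope 2 trips=not → no input occurs → does not occur.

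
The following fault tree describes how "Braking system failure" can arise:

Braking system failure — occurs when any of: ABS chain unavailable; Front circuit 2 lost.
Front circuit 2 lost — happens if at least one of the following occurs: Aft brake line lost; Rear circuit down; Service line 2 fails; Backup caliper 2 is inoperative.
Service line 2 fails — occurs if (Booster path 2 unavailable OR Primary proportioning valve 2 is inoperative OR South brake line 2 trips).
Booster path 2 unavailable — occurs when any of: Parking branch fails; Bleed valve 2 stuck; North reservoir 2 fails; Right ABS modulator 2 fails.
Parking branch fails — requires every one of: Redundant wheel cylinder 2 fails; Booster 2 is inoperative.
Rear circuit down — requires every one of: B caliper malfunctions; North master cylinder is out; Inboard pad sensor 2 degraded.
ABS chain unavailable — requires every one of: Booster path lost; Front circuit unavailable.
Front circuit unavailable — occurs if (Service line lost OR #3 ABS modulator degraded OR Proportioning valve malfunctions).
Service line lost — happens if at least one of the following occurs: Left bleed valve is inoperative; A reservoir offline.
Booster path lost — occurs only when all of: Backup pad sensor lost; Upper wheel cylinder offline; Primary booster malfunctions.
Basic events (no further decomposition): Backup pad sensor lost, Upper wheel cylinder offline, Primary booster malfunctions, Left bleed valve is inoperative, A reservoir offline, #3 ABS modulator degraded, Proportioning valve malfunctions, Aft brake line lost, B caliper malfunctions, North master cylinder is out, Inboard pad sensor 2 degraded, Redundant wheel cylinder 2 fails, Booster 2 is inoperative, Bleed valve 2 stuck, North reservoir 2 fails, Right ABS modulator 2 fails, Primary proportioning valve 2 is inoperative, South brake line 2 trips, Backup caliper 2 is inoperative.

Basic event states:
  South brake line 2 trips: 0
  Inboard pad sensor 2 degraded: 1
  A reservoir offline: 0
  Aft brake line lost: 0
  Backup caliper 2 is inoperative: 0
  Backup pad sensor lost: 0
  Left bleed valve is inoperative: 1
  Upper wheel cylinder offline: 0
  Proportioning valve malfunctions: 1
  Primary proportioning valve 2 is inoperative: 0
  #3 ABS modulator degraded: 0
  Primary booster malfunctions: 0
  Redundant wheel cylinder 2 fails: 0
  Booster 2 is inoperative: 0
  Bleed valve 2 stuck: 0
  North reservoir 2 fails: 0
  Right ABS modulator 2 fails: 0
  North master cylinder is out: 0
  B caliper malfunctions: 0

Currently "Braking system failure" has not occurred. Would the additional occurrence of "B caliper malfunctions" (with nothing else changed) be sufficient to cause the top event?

Counterfactual: set "B caliper malfunctions" to occurred.
Booster path lost [AND]: Backup pad sensor lost=not, Upper wheel cylinder offline=not, Primary booster malfunctions=not → not all inputs occur → does not occur.
Service line lost [OR]: Left bleed valve is inoperative=occurs, A reservoir offline=not → at least one input occurs → occurs.
Front circuit unavailable [OR]: Service line lost=occurs, #3 ABS modulator degraded=not, Proportioning valve malfunctions=occurs → at least one input occurs → occurs.
ABS chain unavailable [AND]: Booster path lost=not, Front circuit unavailable=occurs → not all inputs occur → does not occur.
Rear circuit down [AND]: B caliper malfunctions=occurs, North master cylinder is out=not, Inboard pad sensor 2 degraded=occurs → not all inputs occur → does not occur.
Parking branch fails [AND]: Redundant wheel cylinder 2 fails=not, Booster 2 is inoperative=not → not all inputs occur → does not occur.
Booster path 2 unavailable [OR]: Parking branch fails=not, Bleed valve 2 stuck=not, North reservoir 2 fails=not, Right ABS modulator 2 fails=not → no input occurs → does not occur.
Service line 2 fails [OR]: Booster path 2 unavailable=not, Primary proportioning valve 2 is inoperative=not, South brake line 2 trips=not → no input occurs → does not occur.
Front circuit 2 lost [OR]: Aft brake line lost=not, Rear circuit down=not, Service line 2 fails=not, Backup caliper 2 is inoperative=not → no input occurs → does not occur.
Braking system failure [OR]: ABS chain unavailable=not, Front circuit 2 lost=not → no input occurs → does not occur.

No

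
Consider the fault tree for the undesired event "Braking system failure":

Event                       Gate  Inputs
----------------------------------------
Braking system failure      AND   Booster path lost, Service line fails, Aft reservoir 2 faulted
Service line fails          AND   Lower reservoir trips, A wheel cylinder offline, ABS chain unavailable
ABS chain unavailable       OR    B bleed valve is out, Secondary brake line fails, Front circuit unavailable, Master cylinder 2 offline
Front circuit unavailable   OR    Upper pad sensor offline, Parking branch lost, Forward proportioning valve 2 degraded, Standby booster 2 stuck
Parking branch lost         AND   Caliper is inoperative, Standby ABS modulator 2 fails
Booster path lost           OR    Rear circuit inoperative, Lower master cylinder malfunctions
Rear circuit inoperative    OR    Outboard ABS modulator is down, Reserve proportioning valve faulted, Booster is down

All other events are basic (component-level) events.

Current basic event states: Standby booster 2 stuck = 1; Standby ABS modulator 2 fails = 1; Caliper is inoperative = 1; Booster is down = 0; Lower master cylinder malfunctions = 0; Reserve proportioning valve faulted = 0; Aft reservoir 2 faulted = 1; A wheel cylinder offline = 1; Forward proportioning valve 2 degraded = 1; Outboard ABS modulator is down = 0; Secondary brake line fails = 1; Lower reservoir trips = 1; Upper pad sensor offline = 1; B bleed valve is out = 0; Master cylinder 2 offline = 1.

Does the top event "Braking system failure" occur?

No

Rear circuit inoperative [OR]: Outboard ABS modulator is down=not, Reserve proportioning valve faulted=not, Booster is down=not → no input occurs → does not occur.
Booster path lost [OR]: Rear circuit inoperative=not, Lower master cylinder malfunctions=not → no input occurs → does not occur.
Parking branch lost [AND]: Caliper is inoperative=occurs, Standby ABS modulator 2 fails=occurs → all inputs occur → occurs.
Front circuit unavailable [OR]: Upper pad sensor offline=occurs, Parking branch lost=occurs, Forward proportioning valve 2 degraded=occurs, Standby booster 2 stuck=occurs → at least one input occurs → occurs.
ABS chain unavailable [OR]: B bleed valve is out=not, Secondary brake line fails=occurs, Front circuit unavailable=occurs, Master cylinder 2 offline=occurs → at least one input occurs → occurs.
Service line fails [AND]: Lower reservoir trips=occurs, A wheel cylinder offline=occurs, ABS chain unavailable=occurs → all inputs occur → occurs.
Braking system failure [AND]: Booster path lost=not, Service line fails=occurs, Aft reservoir 2 faulted=occurs → not all inputs occur → does not occur.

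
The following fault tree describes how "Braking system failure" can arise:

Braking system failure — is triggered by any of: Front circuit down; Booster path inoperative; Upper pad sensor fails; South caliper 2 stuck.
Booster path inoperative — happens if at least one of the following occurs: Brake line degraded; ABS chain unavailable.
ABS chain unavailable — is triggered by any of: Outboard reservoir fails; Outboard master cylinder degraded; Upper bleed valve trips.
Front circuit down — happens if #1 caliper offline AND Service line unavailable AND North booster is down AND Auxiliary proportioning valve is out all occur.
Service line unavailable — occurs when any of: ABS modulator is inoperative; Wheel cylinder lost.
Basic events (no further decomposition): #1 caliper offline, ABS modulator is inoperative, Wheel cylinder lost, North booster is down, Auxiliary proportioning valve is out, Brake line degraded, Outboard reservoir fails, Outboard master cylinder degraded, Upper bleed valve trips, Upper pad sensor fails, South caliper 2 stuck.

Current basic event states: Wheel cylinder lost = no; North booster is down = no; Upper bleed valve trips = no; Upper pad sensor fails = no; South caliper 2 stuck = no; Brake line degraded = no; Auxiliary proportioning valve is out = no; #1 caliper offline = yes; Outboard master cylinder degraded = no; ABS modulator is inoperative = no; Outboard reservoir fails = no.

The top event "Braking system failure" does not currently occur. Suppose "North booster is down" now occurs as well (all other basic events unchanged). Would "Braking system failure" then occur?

No

Counterfactual: set "North booster is down" to occurred.
Service line unavailable [OR]: ABS modulator is inoperative=not, Wheel cylinder lost=not → no input occurs → does not occur.
Front circuit down [AND]: #1 caliper offline=occurs, Service line unavailable=not, North booster is down=occurs, Auxiliary proportioning valve is out=not → not all inputs occur → does not occur.
ABS chain unavailable [OR]: Outboard reservoir fails=not, Outboard master cylinder degraded=not, Upper bleed valve trips=not → no input occurs → does not occur.
Booster path inoperative [OR]: Brake line degraded=not, ABS chain unavailable=not → no input occurs → does not occur.
Braking system failure [OR]: Front circuit down=not, Booster path inoperative=not, Upper pad sensor fails=not, South caliper 2 stuck=not → no input occurs → does not occur.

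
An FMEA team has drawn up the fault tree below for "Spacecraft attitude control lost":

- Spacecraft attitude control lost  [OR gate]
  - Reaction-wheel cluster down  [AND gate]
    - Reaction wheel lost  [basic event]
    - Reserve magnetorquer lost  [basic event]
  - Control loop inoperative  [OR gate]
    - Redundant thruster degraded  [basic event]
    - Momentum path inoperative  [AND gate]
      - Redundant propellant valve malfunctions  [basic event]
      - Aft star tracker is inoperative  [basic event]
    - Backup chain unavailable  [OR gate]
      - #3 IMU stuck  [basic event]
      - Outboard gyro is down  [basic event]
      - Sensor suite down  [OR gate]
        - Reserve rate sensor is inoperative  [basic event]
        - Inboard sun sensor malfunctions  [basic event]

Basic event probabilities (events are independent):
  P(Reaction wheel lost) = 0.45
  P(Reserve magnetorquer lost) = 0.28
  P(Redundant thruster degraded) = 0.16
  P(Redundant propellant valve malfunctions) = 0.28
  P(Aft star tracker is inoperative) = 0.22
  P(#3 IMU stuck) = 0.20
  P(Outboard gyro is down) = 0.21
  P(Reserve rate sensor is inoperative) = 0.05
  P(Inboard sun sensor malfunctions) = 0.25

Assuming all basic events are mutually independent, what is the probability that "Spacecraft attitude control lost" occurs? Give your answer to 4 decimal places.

0.6898

P(Reaction-wheel cluster down) [AND] = 0.45 × 0.28 = 0.126000
P(Momentum path inoperative) [AND] = 0.28 × 0.22 = 0.061600
P(Sensor suite down) [OR] = 1 − (1−0.05) × (1−0.25) = 0.287500
P(Backup chain unavailable) [OR] = 1 − (1−0.20) × (1−0.21) × (1−0.287500) = 0.549700
P(Control loop inoperative) [OR] = 1 − (1−0.16) × (1−0.061600) × (1−0.549700) = 0.645048
P(Spacecraft attitude control lost) [OR] = 1 − (1−0.126000) × (1−0.645048) = 0.689772
Rounded to 4 decimal places: P(Spacecraft attitude control lost) ≈ 0.6898.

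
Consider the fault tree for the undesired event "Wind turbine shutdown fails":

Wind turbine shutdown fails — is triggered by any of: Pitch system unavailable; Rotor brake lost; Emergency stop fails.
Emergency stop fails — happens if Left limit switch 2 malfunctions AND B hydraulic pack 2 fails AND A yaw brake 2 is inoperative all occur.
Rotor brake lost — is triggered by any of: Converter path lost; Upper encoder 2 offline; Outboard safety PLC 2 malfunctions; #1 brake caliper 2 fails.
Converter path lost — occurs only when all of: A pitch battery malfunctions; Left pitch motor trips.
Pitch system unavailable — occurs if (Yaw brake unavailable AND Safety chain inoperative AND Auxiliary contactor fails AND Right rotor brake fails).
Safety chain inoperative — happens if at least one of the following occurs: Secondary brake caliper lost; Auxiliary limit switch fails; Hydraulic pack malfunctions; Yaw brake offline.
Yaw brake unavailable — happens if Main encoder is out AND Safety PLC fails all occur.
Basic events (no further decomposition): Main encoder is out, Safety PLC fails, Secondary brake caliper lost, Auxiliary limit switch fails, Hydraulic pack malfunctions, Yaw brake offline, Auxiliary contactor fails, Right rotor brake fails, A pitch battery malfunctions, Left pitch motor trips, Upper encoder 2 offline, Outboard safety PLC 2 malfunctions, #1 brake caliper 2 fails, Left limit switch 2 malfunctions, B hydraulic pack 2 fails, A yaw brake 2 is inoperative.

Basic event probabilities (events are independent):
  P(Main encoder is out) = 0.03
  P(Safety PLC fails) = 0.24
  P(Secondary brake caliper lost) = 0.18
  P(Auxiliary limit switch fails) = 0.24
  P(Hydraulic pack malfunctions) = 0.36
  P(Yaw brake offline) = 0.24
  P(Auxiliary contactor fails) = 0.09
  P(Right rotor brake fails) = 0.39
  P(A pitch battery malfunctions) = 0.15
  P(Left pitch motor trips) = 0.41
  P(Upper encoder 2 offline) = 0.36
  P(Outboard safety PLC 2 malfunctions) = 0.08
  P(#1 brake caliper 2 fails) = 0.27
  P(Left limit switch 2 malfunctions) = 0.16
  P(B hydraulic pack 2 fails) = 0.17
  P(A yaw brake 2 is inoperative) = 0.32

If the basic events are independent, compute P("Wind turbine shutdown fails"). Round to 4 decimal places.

0.6002

P(Yaw brake unavailable) [AND] = 0.03 × 0.24 = 0.007200
P(Safety chain inoperative) [OR] = 1 − (1−0.18) × (1−0.24) × (1−0.36) × (1−0.24) = 0.696876
P(Pitch system unavailable) [AND] = 0.007200 × 0.696876 × 0.09 × 0.39 = 0.000176
P(Converter path lost) [AND] = 0.15 × 0.41 = 0.061500
P(Rotor brake lost) [OR] = 1 − (1−0.061500) × (1−0.36) × (1−0.08) × (1−0.27) = 0.596610
P(Emergency stop fails) [AND] = 0.16 × 0.17 × 0.32 = 0.008704
P(Wind turbine shutdown fails) [OR] = 1 − (1−0.000176) × (1−0.596610) × (1−0.008704) = 0.600191
Rounded to 4 decimal places: P(Wind turbine shutdown fails) ≈ 0.6002.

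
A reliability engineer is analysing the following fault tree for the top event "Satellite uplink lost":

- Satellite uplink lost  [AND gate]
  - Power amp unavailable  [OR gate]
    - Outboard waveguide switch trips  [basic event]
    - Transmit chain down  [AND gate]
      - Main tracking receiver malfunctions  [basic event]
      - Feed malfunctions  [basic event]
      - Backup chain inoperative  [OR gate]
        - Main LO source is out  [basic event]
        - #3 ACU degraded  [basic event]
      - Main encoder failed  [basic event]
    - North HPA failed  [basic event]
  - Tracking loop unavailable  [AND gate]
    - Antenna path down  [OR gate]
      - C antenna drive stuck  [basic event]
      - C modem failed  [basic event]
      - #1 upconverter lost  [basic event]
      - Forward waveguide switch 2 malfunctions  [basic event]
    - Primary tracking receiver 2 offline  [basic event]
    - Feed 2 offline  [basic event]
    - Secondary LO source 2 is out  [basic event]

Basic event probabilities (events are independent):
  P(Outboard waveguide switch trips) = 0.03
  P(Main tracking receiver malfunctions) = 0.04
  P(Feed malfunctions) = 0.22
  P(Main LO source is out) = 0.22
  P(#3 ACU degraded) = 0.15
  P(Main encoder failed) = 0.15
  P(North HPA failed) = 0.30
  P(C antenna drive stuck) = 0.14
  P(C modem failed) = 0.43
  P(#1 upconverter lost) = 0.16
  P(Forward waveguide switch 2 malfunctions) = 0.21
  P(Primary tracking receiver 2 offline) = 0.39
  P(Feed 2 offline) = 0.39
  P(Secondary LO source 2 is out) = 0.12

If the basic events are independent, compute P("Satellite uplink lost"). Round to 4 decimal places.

0.0040

P(Backup chain inoperative) [OR] = 1 − (1−0.22) × (1−0.15) = 0.337000
P(Transmit chain down) [AND] = 0.04 × 0.22 × 0.337000 × 0.15 = 0.000445
P(Power amp unavailable) [OR] = 1 − (1−0.03) × (1−0.000445) × (1−0.30) = 0.321302
P(Antenna path down) [OR] = 1 − (1−0.14) × (1−0.43) × (1−0.16) × (1−0.21) = 0.674703
P(Tracking loop unavailable) [AND] = 0.674703 × 0.39 × 0.39 × 0.12 = 0.012315
P(Satellite uplink lost) [AND] = 0.321302 × 0.012315 = 0.003957
Rounded to 4 decimal places: P(Satellite uplink lost) ≈ 0.0040.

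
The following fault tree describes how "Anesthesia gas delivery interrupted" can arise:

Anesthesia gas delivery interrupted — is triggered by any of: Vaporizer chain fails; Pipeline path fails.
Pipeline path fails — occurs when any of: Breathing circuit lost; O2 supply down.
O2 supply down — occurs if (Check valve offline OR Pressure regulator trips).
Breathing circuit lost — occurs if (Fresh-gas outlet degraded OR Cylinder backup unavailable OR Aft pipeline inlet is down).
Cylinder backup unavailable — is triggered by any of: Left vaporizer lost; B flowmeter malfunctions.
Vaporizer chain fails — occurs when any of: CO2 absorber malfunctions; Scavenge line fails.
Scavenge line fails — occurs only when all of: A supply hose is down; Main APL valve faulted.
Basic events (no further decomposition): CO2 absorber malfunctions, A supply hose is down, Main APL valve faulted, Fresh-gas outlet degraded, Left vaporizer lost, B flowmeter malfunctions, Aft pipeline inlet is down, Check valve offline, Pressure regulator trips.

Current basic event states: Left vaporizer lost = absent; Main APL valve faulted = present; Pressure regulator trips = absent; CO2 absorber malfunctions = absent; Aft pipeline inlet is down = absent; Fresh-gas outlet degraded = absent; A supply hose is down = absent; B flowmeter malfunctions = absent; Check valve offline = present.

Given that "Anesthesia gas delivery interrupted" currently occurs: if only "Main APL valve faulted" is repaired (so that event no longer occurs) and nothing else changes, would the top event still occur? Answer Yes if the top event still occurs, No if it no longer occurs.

Counterfactual: set "Main APL valve faulted" to not occurred.
Scavenge line fails [AND]: A supply hose is down=not, Main APL valve faulted=not → not all inputs occur → does not occur.
Vaporizer chain fails [OR]: CO2 absorber malfunctions=not, Scavenge line fails=not → no input occurs → does not occur.
Cylinder backup unavailable [OR]: Left vaporizer lost=not, B flowmeter malfunctions=not → no input occurs → does not occur.
Breathing circuit lost [OR]: Fresh-gas outlet degraded=not, Cylinder backup unavailable=not, Aft pipeline inlet is down=not → no input occurs → does not occur.
O2 supply down [OR]: Check valve offline=occurs, Pressure regulator trips=not → at least one input occurs → occurs.
Pipeline path fails [OR]: Breathing circuit lost=not, O2 supply down=occurs → at least one input occurs → occurs.
Anesthesia gas delivery interrupted [OR]: Vaporizer chain fails=not, Pipeline path fails=occurs → at least one input occurs → occurs.

Yes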